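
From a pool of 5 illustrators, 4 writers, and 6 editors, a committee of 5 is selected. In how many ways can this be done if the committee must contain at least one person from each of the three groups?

2170

Unrestricted: C(15,5) = 3003 ways to pick any 5 of the 15.
Selections missing a whole group: no illustrators → C(10,5) = 252; no writers → C(11,5) = 462; no editors → C(9,5) = 126.
Add back selections omitting two groups (i.e. drawn from a single group): C(5,5) + C(4,5) + C(6,5) = 7.
By inclusion–exclusion: 3003 − 840 + 7 = 2170.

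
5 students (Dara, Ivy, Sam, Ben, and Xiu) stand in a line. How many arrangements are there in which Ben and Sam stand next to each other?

48

Place the 3 others and the Ben-Sam pair as 4 objects in a line; the pair has 2 internal arrangements.
That gives 2 × 4! = 2 × 24 = 48.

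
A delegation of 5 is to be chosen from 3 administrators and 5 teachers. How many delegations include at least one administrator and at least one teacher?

55

Total 5-person selections from all 8: C(8,5) = 56.
Selections missing a whole group: no administrators → C(5,5) = 1; no teachers → C(3,5) = 0.
Both groups omitted at once is impossible, so 56 − 1 = 55.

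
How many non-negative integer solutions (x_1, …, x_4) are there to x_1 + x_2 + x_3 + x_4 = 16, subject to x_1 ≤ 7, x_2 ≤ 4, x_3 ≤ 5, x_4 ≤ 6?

79

By stars and bars, unrestricted non-negative solutions to x_1+…+x_4 = 16 number C(16+3,3) = 969.
Subtract solutions that violate a single cap (substitute x_i' = x_i − (cap_i+1)): x_1 ≥ 8 gives C(11,3) = 165; x_2 ≥ 5 gives C(14,3) = 364; x_3 ≥ 6 gives C(13,3) = 286; x_4 ≥ 7 gives C(12,3) = 220. Together 1035.
Add back pairs where two caps are both exceeded: 20 + 10 + 4 + 56 + 35 + 20 = 145.
By inclusion–exclusion the count is 969 − 1035 + 145 = 79.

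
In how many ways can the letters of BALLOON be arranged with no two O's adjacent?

900

Total arrangements of BALLOON: 7!/(2!·2!) = 1260.
Arrangements with the O's together: treat OO as one letter, giving (6)!/(2!) = 360.
Hence 1260 − 360 = 900.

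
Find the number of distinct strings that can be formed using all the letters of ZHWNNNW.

420

The 7 letters of ZHWNNNW have repeats: N appearing 3 times and W appearing twice.
The number of distinct arrangements is 7!/(3!·2!) = 5040/12 = 420.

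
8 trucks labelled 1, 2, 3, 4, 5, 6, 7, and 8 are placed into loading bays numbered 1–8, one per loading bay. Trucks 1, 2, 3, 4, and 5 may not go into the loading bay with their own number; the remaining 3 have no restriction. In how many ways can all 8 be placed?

Let Aᵢ (for 1 ≤ i ≤ 5) be the placements that put truck i in its forbidden loading bay. Any j of these fix j positions, leaving (8−j)! ways to fill the rest, and there are C(5,j) ways to pick which j.
By inclusion–exclusion, the number of valid placements is Σ_{j=0}^{5} (−1)^j C(5,j)·(8−j)!.
Computing: 40320 − 25200 + 7200 − 1200 + 120 − 6 = 21234.

21234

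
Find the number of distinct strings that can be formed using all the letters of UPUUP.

Letter multiplicities in UPUUP: P×2, U×3.
Dividing 5! = 120 by 3!·2! = 12 for the repeated letters gives 10.

10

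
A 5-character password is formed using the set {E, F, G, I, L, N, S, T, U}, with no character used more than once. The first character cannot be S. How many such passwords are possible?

The first character has 9−1 = 8 choices (anything except S).
The remaining 4 characters are filled from the other 8 symbols without repetition: 8 × 7 × 6 × 5 = 1680.
Total: 8 × 1680 = 13440.

13440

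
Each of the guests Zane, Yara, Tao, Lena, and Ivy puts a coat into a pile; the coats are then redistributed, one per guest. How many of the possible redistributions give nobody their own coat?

44

Let Aᵢ be the assignments in which guest i gets their own coat. We want the size of the complement of A₁∪…∪A_5.
By inclusion–exclusion this is Σ_{j=0}^{5} (−1)^j C(5,j)·(5−j)!.
Computing: 120 − 120 + 60 − 20 + 5 − 1 = 44.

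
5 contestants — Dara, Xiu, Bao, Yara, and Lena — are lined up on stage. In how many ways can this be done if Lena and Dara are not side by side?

72

Of the 5! = 120 arrangements, those with Lena and Dara adjacent number 2 × 4! = 48 (treat the pair as a block with 2 internal orders).
So 120 − 48 = 72 arrangements keep them apart.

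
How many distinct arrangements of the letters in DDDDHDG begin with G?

6

Fix G in the first position and arrange the remaining 6 letters.
Those 6 letters have D appearing 5 times, giving (6)!/(5!) = 6.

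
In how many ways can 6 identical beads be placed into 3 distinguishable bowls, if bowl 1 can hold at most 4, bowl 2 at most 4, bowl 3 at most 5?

21

Ignoring the caps, the number of non-negative solutions to x_1+…+x_3 = 6 is C(8,2) = 28.
Subtract solutions that violate a single cap (substitute x_i' = x_i − (cap_i+1)): x_1 ≥ 5 gives C(3,2) = 3; x_2 ≥ 5 gives C(3,2) = 3; x_3 ≥ 6 gives C(2,2) = 1. Together 7.
No two caps can be exceeded simultaneously, so the pair terms are all 0.
By inclusion–exclusion the count is 28 − 7 + 0 = 21.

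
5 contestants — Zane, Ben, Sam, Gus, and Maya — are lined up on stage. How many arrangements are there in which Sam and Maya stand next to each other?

48

Place the 3 others and the Sam-Maya pair as 4 objects in a line; the pair has 2 internal arrangements.
So the count is 2·(4)! = 48.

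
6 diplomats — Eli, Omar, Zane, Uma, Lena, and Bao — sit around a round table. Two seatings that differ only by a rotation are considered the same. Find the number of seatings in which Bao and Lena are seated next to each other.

Glue Bao and Lena into a block (2 internal orders). Seating 5 units around a circle gives (4)! arrangements.
So 2 × (4)! = 2 × 24 = 48.

48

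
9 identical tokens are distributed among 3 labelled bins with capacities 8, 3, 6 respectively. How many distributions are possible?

27

Ignoring the caps, the number of non-negative solutions to x_1+…+x_3 = 9 is C(11,2) = 55.
Subtract solutions that violate a single cap (substitute x_i' = x_i − (cap_i+1)): x_1 ≥ 9 gives C(2,2) = 1; x_2 ≥ 4 gives C(7,2) = 21; x_3 ≥ 7 gives C(4,2) = 6. Together 28.
No two caps can be exceeded simultaneously, so the pair terms are all 0.
By inclusion–exclusion the count is 55 − 28 + 0 = 27.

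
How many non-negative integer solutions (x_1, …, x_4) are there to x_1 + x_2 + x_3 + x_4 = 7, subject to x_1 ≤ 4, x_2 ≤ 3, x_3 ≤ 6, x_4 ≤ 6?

88

Without the upper bounds there are C(10,3) = 120 ways to split 7 among 4 variables.
Subtract solutions that violate a single cap (substitute x_i' = x_i − (cap_i+1)): x_1 ≥ 5 gives C(5,3) = 10; x_2 ≥ 4 gives C(6,3) = 20; x_3 ≥ 7 gives C(3,3) = 1; x_4 ≥ 7 gives C(3,3) = 1. Together 32.
No two caps can be exceeded simultaneously, so the pair terms are all 0.
By inclusion–exclusion the count is 120 − 32 + 0 = 88.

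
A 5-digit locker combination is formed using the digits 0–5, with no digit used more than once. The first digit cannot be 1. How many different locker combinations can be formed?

600

The first digit has 6−1 = 5 choices (anything except 1).
The remaining 4 digits are filled from the other 5 symbols without repetition: 5 × 4 × 3 × 2 = 120.
Total: 5 × 120 = 600.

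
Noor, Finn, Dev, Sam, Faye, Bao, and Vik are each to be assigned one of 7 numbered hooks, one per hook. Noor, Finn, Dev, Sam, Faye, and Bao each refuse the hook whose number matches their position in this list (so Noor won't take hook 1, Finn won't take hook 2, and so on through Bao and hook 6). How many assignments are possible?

Let Aᵢ (for 1 ≤ i ≤ 6) be the placements that put person i in their forbidden hook. Any j of these fix j positions, leaving (7−j)! ways to fill the rest, and there are C(6,j) ways to pick which j.
By inclusion–exclusion, the number of valid placements is Σ_{j=0}^{6} (−1)^j C(6,j)·(7−j)!.
Computing: 5040 − 4320 + 1800 − 480 + 90 − 12 + 1 = 2119.

2119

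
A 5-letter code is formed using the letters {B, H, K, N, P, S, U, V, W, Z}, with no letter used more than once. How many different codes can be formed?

This is a permutation of 5 out of 10: P(10,5) = 10!/5!.
10 × 9 × 8 × 7 × 6 = 30240.

30240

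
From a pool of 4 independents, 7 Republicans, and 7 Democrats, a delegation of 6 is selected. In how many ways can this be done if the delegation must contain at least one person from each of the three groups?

Total 6-person selections from all 18: C(18,6) = 18564.
Selections missing a whole group: no independents → C(14,6) = 3003; no Republicans → C(11,6) = 462; no Democrats → C(11,6) = 462.
Add back selections omitting two groups (i.e. drawn from a single group): C(4,6) + C(7,6) + C(7,6) = 14.
By inclusion–exclusion: 18564 − 3927 + 14 = 14651.

14651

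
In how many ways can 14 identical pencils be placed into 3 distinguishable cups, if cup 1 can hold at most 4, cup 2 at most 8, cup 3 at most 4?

6

By stars and bars, unrestricted non-negative solutions to x_1+…+x_3 = 14 number C(14+2,2) = 120.
Subtract solutions that violate a single cap (substitute x_i' = x_i − (cap_i+1)): x_1 ≥ 5 gives C(11,2) = 55; x_2 ≥ 9 gives C(7,2) = 21; x_3 ≥ 5 gives C(11,2) = 55. Together 131.
Add back pairs where two caps are both exceeded: 1 + 15 + 1 = 17.
By inclusion–exclusion the count is 120 − 131 + 17 = 6.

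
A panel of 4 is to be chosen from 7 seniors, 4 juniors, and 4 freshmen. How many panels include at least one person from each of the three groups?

With no constraint there are C(15,4) = 1365 possible selections.
Subtract selections that omit an entire group: no seniors → C(8,4) = 70; no juniors → C(11,4) = 330; no freshmen → C(11,4) = 330.
Add back selections omitting two groups (i.e. drawn from a single group): C(7,4) + C(4,4) + C(4,4) = 37.
By inclusion–exclusion: 1365 − 730 + 37 = 672.

672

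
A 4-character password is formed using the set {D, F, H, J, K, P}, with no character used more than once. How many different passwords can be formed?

360

With no repetition, fill the 4 characters in order: 6 choices, then 5, down to 3.
6 × 5 × 4 × 3 = 360.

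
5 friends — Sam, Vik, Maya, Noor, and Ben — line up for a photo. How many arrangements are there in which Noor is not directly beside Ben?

Of the 5! = 120 arrangements, those with Noor and Ben adjacent number 2 × 4! = 48 (treat the pair as a block with 2 internal orders).
So 120 − 48 = 72 arrangements keep them apart.

72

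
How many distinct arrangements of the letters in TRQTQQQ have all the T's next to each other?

Treat the 2 copies of T as a single block. The multiset to arrange is then {TT, Q, Q, Q, Q, R}, 6 items in all.
That gives (6)!/(4!) = 30 arrangements.

30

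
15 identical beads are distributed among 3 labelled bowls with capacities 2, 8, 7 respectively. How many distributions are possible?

6

Ignoring the caps, the number of non-negative solutions to x_1+…+x_3 = 15 is C(17,2) = 136.
Subtract solutions that violate a single cap (substitute x_i' = x_i − (cap_i+1)): x_1 ≥ 3 gives C(14,2) = 91; x_2 ≥ 9 gives C(8,2) = 28; x_3 ≥ 8 gives C(9,2) = 36. Together 155.
Add back pairs where two caps are both exceeded: 10 + 15 + 0 = 25.
By inclusion–exclusion the count is 136 − 155 + 25 = 6.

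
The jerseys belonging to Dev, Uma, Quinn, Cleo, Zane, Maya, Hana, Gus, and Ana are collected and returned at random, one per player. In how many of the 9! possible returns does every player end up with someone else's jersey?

133496

Let Aᵢ be the assignments in which player i gets their old jersey. We want the size of the complement of A₁∪…∪A_9.
By inclusion–exclusion this is Σ_{j=0}^{9} (−1)^j C(9,j)·(9−j)!.
Computing: 362880 − 362880 + 181440 − 60480 + 15120 − 3024 + 504 − 72 + 9 − 1 = 133496.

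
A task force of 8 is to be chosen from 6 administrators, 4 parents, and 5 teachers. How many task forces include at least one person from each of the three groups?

6216

Total 8-person selections from all 15: C(15,8) = 6435.
Selections missing a whole group: no administrators → C(9,8) = 9; no parents → C(11,8) = 165; no teachers → C(10,8) = 45.
Add back selections omitting two groups (i.e. drawn from a single group): C(6,8) + C(4,8) + C(5,8) = 0.
By inclusion–exclusion: 6435 − 219 + 0 = 6216.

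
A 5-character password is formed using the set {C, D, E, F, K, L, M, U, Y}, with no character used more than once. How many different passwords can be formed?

15120

Choose and order 5 of the 9 symbols: the first character has 9 options, the next 8, and so on down to 5.
That product is 9 × 8 × 7 × 6 × 5 = 15120.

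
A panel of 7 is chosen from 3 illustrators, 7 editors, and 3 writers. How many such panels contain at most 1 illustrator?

750

Split by how many illustrators are chosen (0 through 1).
Sum: C(3,0)·C(10,7) + C(3,1)·C(10,6) = 120 + 630 = 750.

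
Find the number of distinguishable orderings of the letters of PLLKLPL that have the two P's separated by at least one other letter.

Total arrangements of PLLKLPL: 7!/(4!·2!) = 105.
If the two P's are adjacent, glue them into one block, leaving 6 items to arrange: (6)!/(4!) = 30 ways.
Hence 105 − 30 = 75.

75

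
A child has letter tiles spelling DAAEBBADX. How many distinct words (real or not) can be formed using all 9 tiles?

The 9 letters of DAAEBBADX have repeats: A appearing 3 times, B appearing twice, and D appearing twice.
Dividing 9! = 362880 by 3!·2!·2! = 24 for the repeated letters gives 15120.

15120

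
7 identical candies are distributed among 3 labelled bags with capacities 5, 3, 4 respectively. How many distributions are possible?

17

By stars and bars, unrestricted non-negative solutions to x_1+…+x_3 = 7 number C(7+2,2) = 36.
Subtract solutions that violate a single cap (substitute x_i' = x_i − (cap_i+1)): x_1 ≥ 6 gives C(3,2) = 3; x_2 ≥ 4 gives C(5,2) = 10; x_3 ≥ 5 gives C(4,2) = 6. Together 19.
No two caps can be exceeded simultaneously, so the pair terms are all 0.
By inclusion–exclusion the count is 36 − 19 + 0 = 17.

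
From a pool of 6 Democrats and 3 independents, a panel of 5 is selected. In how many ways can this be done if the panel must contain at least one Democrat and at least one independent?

Total 5-person selections from all 9: C(9,5) = 126.
Selections missing a whole group: no Democrats → C(3,5) = 0; no independents → C(6,5) = 6.
Both groups omitted at once is impossible, so 126 − 6 = 120.

120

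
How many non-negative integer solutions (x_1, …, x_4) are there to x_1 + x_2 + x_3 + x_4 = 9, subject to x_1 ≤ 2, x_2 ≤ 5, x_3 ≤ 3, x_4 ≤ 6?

61

By stars and bars, unrestricted non-negative solutions to x_1+…+x_4 = 9 number C(9+3,3) = 220.
Subtract solutions that violate a single cap (substitute x_i' = x_i − (cap_i+1)): x_1 ≥ 3 gives C(9,3) = 84; x_2 ≥ 6 gives C(6,3) = 20; x_3 ≥ 4 gives C(8,3) = 56; x_4 ≥ 7 gives C(5,3) = 10. Together 170.
Add back pairs where two caps are both exceeded: 1 + 10 + 0 + 0 + 0 + 0 = 11.
By inclusion–exclusion the count is 220 − 170 + 11 = 61.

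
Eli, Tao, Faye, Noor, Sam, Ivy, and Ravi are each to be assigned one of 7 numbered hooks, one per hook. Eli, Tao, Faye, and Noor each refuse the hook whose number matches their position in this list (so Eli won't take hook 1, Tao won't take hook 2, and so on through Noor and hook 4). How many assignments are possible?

Let Aᵢ (for 1 ≤ i ≤ 4) be the placements that put person i in their forbidden hook. Any j of these fix j positions, leaving (7−j)! ways to fill the rest, and there are C(4,j) ways to pick which j.
By inclusion–exclusion, the number of valid placements is Σ_{j=0}^{4} (−1)^j C(4,j)·(7−j)!.
Computing: 5040 − 2880 + 720 − 96 + 6 = 2790.

2790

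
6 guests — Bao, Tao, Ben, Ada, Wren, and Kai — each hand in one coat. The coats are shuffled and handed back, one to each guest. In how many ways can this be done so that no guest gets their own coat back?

265

Count assignments avoiding every fixed point. For any j of the 6 guests fixed to their own coat, the other 6−j can be arranged in (6−j)! ways.
By inclusion–exclusion this is Σ_{j=0}^{6} (−1)^j C(6,j)·(6−j)!.
Computing: 720 − 720 + 360 − 120 + 30 − 6 + 1 = 265.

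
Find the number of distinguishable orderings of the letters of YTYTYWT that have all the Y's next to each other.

20

Treat the 3 copies of Y as a single block. The multiset to arrange is then {YYY, T, T, T, W}, 5 items in all.
That gives (5)!/(3!) = 20 arrangements.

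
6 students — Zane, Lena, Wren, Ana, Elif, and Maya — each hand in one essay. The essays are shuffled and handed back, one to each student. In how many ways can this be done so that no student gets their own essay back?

265

Count assignments avoiding every fixed point. For any j of the 6 students fixed to their own essay, the other 6−j can be arranged in (6−j)! ways.
By inclusion–exclusion this is Σ_{j=0}^{6} (−1)^j C(6,j)·(6−j)!.
Computing: 720 − 720 + 360 − 120 + 30 − 6 + 1 = 265.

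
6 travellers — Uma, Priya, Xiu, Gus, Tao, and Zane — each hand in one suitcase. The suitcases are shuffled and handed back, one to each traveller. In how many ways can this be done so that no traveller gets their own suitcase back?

Count assignments avoiding every fixed point. For any j of the 6 travellers fixed to their own suitcase, the other 6−j can be arranged in (6−j)! ways.
By inclusion–exclusion this is Σ_{j=0}^{6} (−1)^j C(6,j)·(6−j)!.
Computing: 720 − 720 + 360 − 120 + 30 − 6 + 1 = 265.

265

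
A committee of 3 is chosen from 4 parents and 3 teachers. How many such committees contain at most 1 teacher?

Split by how many teachers are chosen (0 through 1).
Sum: C(3,0)·C(4,3) + C(3,1)·C(4,2) = 4 + 18 = 22.

22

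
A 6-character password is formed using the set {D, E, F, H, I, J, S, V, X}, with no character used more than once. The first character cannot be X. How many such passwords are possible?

53760

The first character has 9−1 = 8 choices (anything except X).
The remaining 5 characters are filled from the other 8 symbols without repetition: 8 × 7 × 6 × 5 × 4 = 6720.
Total: 8 × 6720 = 53760.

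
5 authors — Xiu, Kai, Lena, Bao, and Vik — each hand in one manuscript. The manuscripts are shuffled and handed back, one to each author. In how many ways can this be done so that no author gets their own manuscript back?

This is the derangement count D_5: permutations of 5 items with no fixed point.
By inclusion–exclusion this is Σ_{j=0}^{5} (−1)^j C(5,j)·(5−j)!.
Computing: 120 − 120 + 60 − 20 + 5 − 1 = 44.

44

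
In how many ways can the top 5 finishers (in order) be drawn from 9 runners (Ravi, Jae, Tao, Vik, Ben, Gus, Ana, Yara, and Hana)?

15120

This is an ordered selection of 5 from 9: P(9,5).
That gives 9 × 8 × 7 × 6 × 5 = 15120.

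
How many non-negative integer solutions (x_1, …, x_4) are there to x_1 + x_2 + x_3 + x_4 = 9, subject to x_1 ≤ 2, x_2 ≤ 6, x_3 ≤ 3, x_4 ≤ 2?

By stars and bars, unrestricted non-negative solutions to x_1+…+x_4 = 9 number C(9+3,3) = 220.
Subtract solutions that violate a single cap (substitute x_i' = x_i − (cap_i+1)): x_1 ≥ 3 gives C(9,3) = 84; x_2 ≥ 7 gives C(5,3) = 10; x_3 ≥ 4 gives C(8,3) = 56; x_4 ≥ 3 gives C(9,3) = 84. Together 234.
Add back pairs where two caps are both exceeded: 0 + 10 + 20 + 0 + 0 + 10 = 40.
By inclusion–exclusion the count is 220 − 234 + 40 = 26.

26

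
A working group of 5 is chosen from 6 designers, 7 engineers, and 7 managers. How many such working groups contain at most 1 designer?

Split by how many designers are chosen (0 through 1).
Sum: C(6,0)·C(14,5) + C(6,1)·C(14,4) = 2002 + 6006 = 8008.

8008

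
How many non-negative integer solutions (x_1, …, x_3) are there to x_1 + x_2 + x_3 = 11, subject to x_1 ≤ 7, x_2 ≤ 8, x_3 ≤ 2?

By stars and bars, unrestricted non-negative solutions to x_1+…+x_3 = 11 number C(11+2,2) = 78.
Subtract solutions that violate a single cap (substitute x_i' = x_i − (cap_i+1)): x_1 ≥ 8 gives C(5,2) = 10; x_2 ≥ 9 gives C(4,2) = 6; x_3 ≥ 3 gives C(10,2) = 45. Together 61.
Add back pairs where two caps are both exceeded: 0 + 1 + 0 = 1.
By inclusion–exclusion the count is 78 − 61 + 1 = 18.

18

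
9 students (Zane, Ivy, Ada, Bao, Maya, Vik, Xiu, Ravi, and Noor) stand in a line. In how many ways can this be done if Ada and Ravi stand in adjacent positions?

80640

Place the 7 others and the Ada-Ravi pair as 8 objects in a line; the pair has 2 internal arrangements.
That gives 2 × 8! = 2 × 40320 = 80640.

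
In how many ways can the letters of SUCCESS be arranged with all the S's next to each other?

Treat the 3 copies of S as a single block. The multiset to arrange is then {SSS, C, C, E, U}, 5 items in all.
That gives (5)!/(2!) = 60 arrangements.

60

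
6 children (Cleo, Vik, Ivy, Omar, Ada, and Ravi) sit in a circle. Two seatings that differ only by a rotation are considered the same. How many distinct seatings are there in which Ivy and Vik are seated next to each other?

48

Glue Ivy and Vik into a block (2 internal orders). Seating 5 units around a circle gives (4)! arrangements.
So 2 × (4)! = 2 × 24 = 48.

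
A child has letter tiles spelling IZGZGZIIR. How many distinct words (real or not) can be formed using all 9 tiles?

5040

Letter multiplicities in IZGZGZIIR: G×2, I×3, R×1, Z×3.
The number of distinct arrangements is 9!/(3!·3!·2!) = 362880/72 = 5040.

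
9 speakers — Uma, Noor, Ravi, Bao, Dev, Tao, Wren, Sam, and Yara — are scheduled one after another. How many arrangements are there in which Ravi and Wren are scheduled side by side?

Treat {Ravi, Wren} as a single unit. There are 8 units to order, and the pair itself can be ordered 2 ways.
That gives 2 × 8! = 2 × 40320 = 80640.

80640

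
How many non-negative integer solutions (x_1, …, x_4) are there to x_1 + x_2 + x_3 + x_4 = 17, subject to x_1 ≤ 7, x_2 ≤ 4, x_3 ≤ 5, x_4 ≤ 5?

Ignoring the caps, the number of non-negative solutions to x_1+…+x_4 = 17 is C(20,3) = 1140.
Subtract solutions that violate a single cap (substitute x_i' = x_i − (cap_i+1)): x_1 ≥ 8 gives C(12,3) = 220; x_2 ≥ 5 gives C(15,3) = 455; x_3 ≥ 6 gives C(14,3) = 364; x_4 ≥ 6 gives C(14,3) = 364. Together 1403.
Add back pairs where two caps are both exceeded: 35 + 20 + 20 + 84 + 84 + 56 = 299.
Subtract triples: 0 + 0 + 0 + 1 = 1.
By inclusion–exclusion the count is 1140 − 1403 + 299 − 1 = 35.

35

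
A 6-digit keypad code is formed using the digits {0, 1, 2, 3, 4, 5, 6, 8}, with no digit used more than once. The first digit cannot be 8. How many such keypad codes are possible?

17640

The first digit has 8−1 = 7 choices (anything except 8).
The remaining 5 digits are filled from the other 7 symbols without repetition: 7 × 6 × 5 × 4 × 3 = 2520.
Total: 7 × 2520 = 17640.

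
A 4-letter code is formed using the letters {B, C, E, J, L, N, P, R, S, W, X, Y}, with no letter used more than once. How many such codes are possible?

11880

With no repetition, fill the 4 letters in order: 12 choices, then 11, down to 9.
12 × 11 × 10 × 9 = 11880.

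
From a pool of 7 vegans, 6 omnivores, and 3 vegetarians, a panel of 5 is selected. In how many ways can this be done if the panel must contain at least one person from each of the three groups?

Unrestricted: C(16,5) = 4368 ways to pick any 5 of the 16.
Selections missing a whole group: no vegans → C(9,5) = 126; no omnivores → C(10,5) = 252; no vegetarians → C(13,5) = 1287.
Add back selections omitting two groups (i.e. drawn from a single group): C(7,5) + C(6,5) + C(3,5) = 27.
By inclusion–exclusion: 4368 − 1665 + 27 = 2730.

2730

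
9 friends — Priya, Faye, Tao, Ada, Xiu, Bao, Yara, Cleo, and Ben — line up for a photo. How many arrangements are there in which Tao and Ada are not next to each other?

282240

There are 9! = 362880 arrangements in all. If Tao and Ada are adjacent, merging them into one block gives 2·(8)! = 80640 arrangements.
So 362880 − 80640 = 282240 arrangements keep them apart.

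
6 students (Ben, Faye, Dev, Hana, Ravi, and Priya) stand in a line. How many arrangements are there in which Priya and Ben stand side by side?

240

Treat {Priya, Ben} as a single unit. There are 5 units to order, and the pair itself can be ordered 2 ways.
So the count is 2·(5)! = 240.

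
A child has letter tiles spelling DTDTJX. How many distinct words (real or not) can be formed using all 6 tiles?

180

The 6 letters of DTDTJX have repeats: D appearing twice and T appearing twice.
So there are 6! / (2!·2!) = 180 distinguishable arrangements.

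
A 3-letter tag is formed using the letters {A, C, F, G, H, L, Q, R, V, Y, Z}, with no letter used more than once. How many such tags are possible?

990

With no repetition, fill the 3 letters in order: 11 choices, then 10, down to 9.
That product is 11 × 10 × 9 = 990.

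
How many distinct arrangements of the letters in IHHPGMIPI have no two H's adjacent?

There are 9!/(3!·2!·2!) = 15120 arrangements of IHHPGMIPI in total.
Arrangements with the H's together: treat HH as one letter, giving (8)!/(3!·2!) = 3360.
Subtracting, 15120 − 3360 = 11760 arrangements keep the H's apart.

11760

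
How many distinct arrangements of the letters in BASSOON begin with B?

180

Fix B in the first position and arrange the remaining 6 letters.
Those 6 letters have O appearing twice and S appearing twice, giving (6)!/(2!·2!) = 180.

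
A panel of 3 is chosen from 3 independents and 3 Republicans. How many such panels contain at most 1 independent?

Split by how many independents are chosen (0 through 1).
Sum: C(3,0)·C(3,3) + C(3,1)·C(3,2) = 1 + 9 = 10.

10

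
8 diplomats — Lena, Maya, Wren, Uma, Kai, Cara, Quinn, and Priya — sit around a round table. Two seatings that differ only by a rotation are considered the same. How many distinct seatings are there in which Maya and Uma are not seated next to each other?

All circular seatings of 8 people number (7)! = 5040.
Seatings with Maya beside Uma: treat them as a block with 2 internal orders, giving 2 × (6)! = 1440.
Subtracting, 5040 − 1440 = 3600.

3600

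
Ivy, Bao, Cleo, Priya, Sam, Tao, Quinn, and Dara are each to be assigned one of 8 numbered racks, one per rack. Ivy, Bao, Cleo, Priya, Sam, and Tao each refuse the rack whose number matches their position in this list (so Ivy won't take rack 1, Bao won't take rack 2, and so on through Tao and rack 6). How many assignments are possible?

Let Aᵢ (for 1 ≤ i ≤ 6) be the placements that put person i in their forbidden rack. Any j of these fix j positions, leaving (8−j)! ways to fill the rest, and there are C(6,j) ways to pick which j.
By inclusion–exclusion, the number of valid placements is Σ_{j=0}^{6} (−1)^j C(6,j)·(8−j)!.
Computing: 40320 − 30240 + 10800 − 2400 + 360 − 36 + 2 = 18806.

18806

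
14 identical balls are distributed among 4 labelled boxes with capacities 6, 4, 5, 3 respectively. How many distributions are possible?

34

Without the upper bounds there are C(17,3) = 680 ways to split 14 among 4 boxes.
Subtract solutions that violate a single cap (substitute x_i' = x_i − (cap_i+1)): x_1 ≥ 7 gives C(10,3) = 120; x_2 ≥ 5 gives C(12,3) = 220; x_3 ≥ 6 gives C(11,3) = 165; x_4 ≥ 4 gives C(13,3) = 286. Together 791.
Add back pairs where two caps are both exceeded: 10 + 4 + 20 + 20 + 56 + 35 = 145.
By inclusion–exclusion the count is 680 − 791 + 145 = 34.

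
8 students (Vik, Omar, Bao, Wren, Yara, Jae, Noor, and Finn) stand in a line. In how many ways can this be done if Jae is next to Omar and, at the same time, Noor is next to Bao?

2880

Treat {Jae,Omar} as one block (2 orders) and {Noor,Bao} as another (2 orders).
That leaves 6 units to arrange: 2 × 2 × 6! = 4 × 720 = 2880.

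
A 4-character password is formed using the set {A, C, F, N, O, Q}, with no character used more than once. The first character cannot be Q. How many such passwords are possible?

300

The first character has 6−1 = 5 choices (anything except Q).
The remaining 3 characters are filled from the other 5 symbols without repetition: 5 × 4 × 3 = 60.
Total: 5 × 60 = 300.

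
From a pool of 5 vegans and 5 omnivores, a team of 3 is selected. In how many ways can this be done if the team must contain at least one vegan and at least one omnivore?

Unrestricted: C(10,3) = 120 ways to pick any 3 of the 10.
Selections missing a whole group: no vegans → C(5,3) = 10; no omnivores → C(5,3) = 10.
Both groups omitted at once is impossible, so 120 − 20 = 100.

100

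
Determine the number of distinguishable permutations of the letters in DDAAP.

30

DDAAP has 5 letters with A appearing twice and D appearing twice.
Dividing 5! = 120 by 2!·2! = 4 for the repeated letters gives 30.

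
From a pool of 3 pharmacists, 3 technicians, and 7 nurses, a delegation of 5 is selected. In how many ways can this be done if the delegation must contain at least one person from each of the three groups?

With no constraint there are C(13,5) = 1287 possible selections.
Subtract selections that omit an entire group: no pharmacists → C(10,5) = 252; no technicians → C(10,5) = 252; no nurses → C(6,5) = 6.
Add back selections omitting two groups (i.e. drawn from a single group): C(3,5) + C(3,5) + C(7,5) = 21.
By inclusion–exclusion: 1287 − 510 + 21 = 798.

798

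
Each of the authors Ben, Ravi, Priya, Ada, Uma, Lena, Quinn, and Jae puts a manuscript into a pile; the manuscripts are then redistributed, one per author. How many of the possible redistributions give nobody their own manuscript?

Count assignments avoiding every fixed point. For any j of the 8 authors fixed to their own manuscript, the other 8−j can be arranged in (8−j)! ways.
By inclusion–exclusion this is Σ_{j=0}^{8} (−1)^j C(8,j)·(8−j)!.
Computing: 40320 − 40320 + 20160 − 6720 + 1680 − 336 + 56 − 8 + 1 = 14833.

14833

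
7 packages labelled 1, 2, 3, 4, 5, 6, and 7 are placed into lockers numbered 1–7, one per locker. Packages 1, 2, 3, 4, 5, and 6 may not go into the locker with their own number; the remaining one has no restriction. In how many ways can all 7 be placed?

2119

Let Aᵢ (for 1 ≤ i ≤ 6) be the placements that put package i in its forbidden locker. Any j of these fix j positions, leaving (7−j)! ways to fill the rest, and there are C(6,j) ways to pick which j.
By inclusion–exclusion, the number of valid placements is Σ_{j=0}^{6} (−1)^j C(6,j)·(7−j)!.
Computing: 5040 − 4320 + 1800 − 480 + 90 − 12 + 1 = 2119.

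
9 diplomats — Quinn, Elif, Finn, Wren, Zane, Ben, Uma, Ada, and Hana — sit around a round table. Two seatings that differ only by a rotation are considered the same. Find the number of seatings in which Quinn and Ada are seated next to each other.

Glue Quinn and Ada into a block (2 internal orders). Seating 8 units around a circle gives (7)! arrangements.
So 2 × (7)! = 2 × 5040 = 10080.

10080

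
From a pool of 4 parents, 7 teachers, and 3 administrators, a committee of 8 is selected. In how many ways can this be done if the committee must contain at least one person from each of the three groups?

2793

With no constraint there are C(14,8) = 3003 possible selections.
Subtract selections that omit an entire group: no parents → C(10,8) = 45; no teachers → C(7,8) = 0; no administrators → C(11,8) = 165.
Add back selections omitting two groups (i.e. drawn from a single group): C(4,8) + C(7,8) + C(3,8) = 0.
By inclusion–exclusion: 3003 − 210 + 0 = 2793.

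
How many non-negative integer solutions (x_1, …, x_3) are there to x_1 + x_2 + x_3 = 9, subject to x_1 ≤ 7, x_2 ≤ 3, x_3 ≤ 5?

By stars and bars, unrestricted non-negative solutions to x_1+…+x_3 = 9 number C(9+2,2) = 55.
Subtract solutions that violate a single cap (substitute x_i' = x_i − (cap_i+1)): x_1 ≥ 8 gives C(3,2) = 3; x_2 ≥ 4 gives C(7,2) = 21; x_3 ≥ 6 gives C(5,2) = 10. Together 34.
No two caps can be exceeded simultaneously, so the pair terms are all 0.
By inclusion–exclusion the count is 55 − 34 + 0 = 21.

21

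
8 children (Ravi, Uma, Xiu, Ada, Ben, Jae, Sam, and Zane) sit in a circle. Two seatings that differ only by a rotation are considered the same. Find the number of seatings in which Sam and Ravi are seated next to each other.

Treat {Sam, Ravi} as one unit (2 internal orders) and seat the resulting 7 units around the table: (6)! circular arrangements.
So 2 × (6)! = 2 × 720 = 1440.

1440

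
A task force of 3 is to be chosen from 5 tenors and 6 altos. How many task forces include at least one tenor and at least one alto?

135

Total 3-person selections from all 11: C(11,3) = 165.
Subtract selections that omit an entire group: no tenors → C(6,3) = 20; no altos → C(5,3) = 10.
Both groups omitted at once is impossible, so 165 − 30 = 135.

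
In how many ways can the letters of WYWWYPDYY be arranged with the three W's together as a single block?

Treat the 3 copies of W as a single block. The multiset to arrange is then {WWW, D, P, Y, Y, Y, Y}, 7 items in all.
That gives (7)!/(4!) = 210 arrangements.

210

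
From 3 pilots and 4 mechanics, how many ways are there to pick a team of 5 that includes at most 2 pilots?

Split by how many pilots are chosen (0 through 2).
Sum: C(3,0)·C(4,5) + C(3,1)·C(4,4) + C(3,2)·C(4,3) = 0 + 3 + 12 = 15.

15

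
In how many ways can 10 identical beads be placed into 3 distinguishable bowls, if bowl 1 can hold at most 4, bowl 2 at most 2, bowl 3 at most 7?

Ignoring the caps, the number of non-negative solutions to x_1+…+x_3 = 10 is C(12,2) = 66.
Subtract solutions that violate a single cap (substitute x_i' = x_i − (cap_i+1)): x_1 ≥ 5 gives C(7,2) = 21; x_2 ≥ 3 gives C(9,2) = 36; x_3 ≥ 8 gives C(4,2) = 6. Together 63.
Add back pairs where two caps are both exceeded: 6 + 0 + 0 = 6.
By inclusion–exclusion the count is 66 − 63 + 6 = 9.

9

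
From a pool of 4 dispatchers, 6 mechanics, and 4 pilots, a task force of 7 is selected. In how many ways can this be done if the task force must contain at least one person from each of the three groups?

Total 7-person selections from all 14: C(14,7) = 3432.
Selections missing a whole group: no dispatchers → C(10,7) = 120; no mechanics → C(8,7) = 8; no pilots → C(10,7) = 120.
Add back selections omitting two groups (i.e. drawn from a single group): C(4,7) + C(6,7) + C(4,7) = 0.
By inclusion–exclusion: 3432 − 248 + 0 = 3184.

3184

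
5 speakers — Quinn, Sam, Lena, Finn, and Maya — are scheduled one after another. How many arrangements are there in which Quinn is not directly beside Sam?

There are 5! = 120 arrangements in all. If Quinn and Sam are adjacent, merging them into one block gives 2·(4)! = 48 arrangements.
So 120 − 48 = 72 arrangements keep them apart.

72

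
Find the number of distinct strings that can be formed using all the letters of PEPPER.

PEPPER has 6 letters with E appearing twice and P appearing 3 times.
So there are 6! / (3!·2!) = 60 distinguishable arrangements.

60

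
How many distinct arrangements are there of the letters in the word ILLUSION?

The 8 letters of ILLUSION have repeats: I appearing twice and L appearing twice.
So there are 8! / (2!·2!) = 10080 distinguishable arrangements.

10080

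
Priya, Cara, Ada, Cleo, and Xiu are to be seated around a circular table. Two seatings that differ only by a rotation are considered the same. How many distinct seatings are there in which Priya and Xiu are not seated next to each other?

12

All circular seatings of 5 people number (4)! = 24.
Those with Priya next to Xiu: fuse the pair into one unit and seat 4 units around a circle — 2·(3)! = 12.
Subtracting, 24 − 12 = 12.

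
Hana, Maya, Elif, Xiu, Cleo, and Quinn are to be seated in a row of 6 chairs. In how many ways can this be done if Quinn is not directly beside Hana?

Of the 6! = 720 arrangements, those with Quinn and Hana adjacent number 2 × 5! = 240 (treat the pair as a block with 2 internal orders).
So 720 − 240 = 480 arrangements keep them apart.

480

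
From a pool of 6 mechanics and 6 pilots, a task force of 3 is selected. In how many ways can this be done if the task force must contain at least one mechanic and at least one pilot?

With no constraint there are C(12,3) = 220 possible selections.
Subtract selections that omit an entire group: no mechanics → C(6,3) = 20; no pilots → C(6,3) = 20.
Both groups omitted at once is impossible, so 220 − 40 = 180.

180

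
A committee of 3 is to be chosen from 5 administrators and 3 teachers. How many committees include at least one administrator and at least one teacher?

45

With no constraint there are C(8,3) = 56 possible selections.
Subtract selections that omit an entire group: no administrators → C(3,3) = 1; no teachers → C(5,3) = 10.
Both groups omitted at once is impossible, so 56 − 11 = 45.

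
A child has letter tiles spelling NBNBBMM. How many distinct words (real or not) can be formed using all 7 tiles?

NBNBBMM has 7 letters with B appearing 3 times, M appearing twice, and N appearing twice.
So there are 7! / (3!·2!·2!) = 210 distinguishable arrangements.

210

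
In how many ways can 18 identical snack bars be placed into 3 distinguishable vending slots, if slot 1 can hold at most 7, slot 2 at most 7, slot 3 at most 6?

Without the upper bounds there are C(20,2) = 190 ways to split 18 among 3 vending slots.
Subtract solutions that violate a single cap (substitute x_i' = x_i − (cap_i+1)): x_1 ≥ 8 gives C(12,2) = 66; x_2 ≥ 8 gives C(12,2) = 66; x_3 ≥ 7 gives C(13,2) = 78. Together 210.
Add back pairs where two caps are both exceeded: 6 + 10 + 10 = 26.
By inclusion–exclusion the count is 190 − 210 + 26 = 6.

6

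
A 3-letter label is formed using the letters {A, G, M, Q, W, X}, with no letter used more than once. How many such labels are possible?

120

This is a permutation of 3 out of 6: P(6,3) = 6!/3!.
6 × 5 × 4 = 120.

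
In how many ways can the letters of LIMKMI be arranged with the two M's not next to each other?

120

There are 6!/(2!·2!) = 180 arrangements of LIMKMI in total.
Arrangements with the M's together: treat MM as one letter, giving (5)!/(2!) = 60.
Hence 180 − 60 = 120.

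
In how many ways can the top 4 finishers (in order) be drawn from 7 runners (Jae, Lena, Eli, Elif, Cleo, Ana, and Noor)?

There are 7 choices for 1st place, 6 for 2nd, and so on down to 4 for position 4.
That gives 7 × 6 × 5 × 4 = 840.

840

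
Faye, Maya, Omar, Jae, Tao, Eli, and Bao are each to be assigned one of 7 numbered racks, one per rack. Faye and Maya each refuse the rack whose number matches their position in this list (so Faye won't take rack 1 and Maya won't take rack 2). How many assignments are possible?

Let Aᵢ (for i ∈ {1, 2}) be the placements that put person i in their forbidden rack. Any j of these fix j positions, leaving (7−j)! ways to fill the rest, and there are C(2,j) ways to pick which j.
By inclusion–exclusion, the number of valid placements is Σ_{j=0}^{2} (−1)^j C(2,j)·(7−j)!.
Computing: 5040 − 1440 + 120 = 3720.

3720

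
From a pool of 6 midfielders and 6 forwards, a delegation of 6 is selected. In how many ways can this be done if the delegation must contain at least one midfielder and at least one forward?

922

With no constraint there are C(12,6) = 924 possible selections.
Selections missing a whole group: no midfielders → C(6,6) = 1; no forwards → C(6,6) = 1.
Both groups omitted at once is impossible, so 924 − 2 = 922.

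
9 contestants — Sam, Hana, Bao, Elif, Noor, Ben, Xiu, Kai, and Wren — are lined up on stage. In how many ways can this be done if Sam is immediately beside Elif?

Glue Sam and Elif into one block (2 internal orders), leaving 8 units to arrange in a row.
That gives 2 × 8! = 2 × 40320 = 80640.

80640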